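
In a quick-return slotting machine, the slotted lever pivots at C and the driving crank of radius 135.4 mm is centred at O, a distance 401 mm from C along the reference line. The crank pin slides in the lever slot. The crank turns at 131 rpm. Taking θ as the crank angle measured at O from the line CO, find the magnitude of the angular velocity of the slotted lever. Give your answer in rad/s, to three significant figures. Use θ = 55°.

ω = 13.72 rad/s (from 131 rpm).
Crank pin A relative to C: A = (d + r cosθ, r sinθ); lever angle φ = atan2(r sinθ, d + r cosθ).
Differentiating tanφ: φ̇ = rω(d cosθ + r)/(d² + r² + 2dr cosθ).
d² + r² + 2dr cosθ = |CA|² = 0.241419 m²;  d cosθ + r = +0.3654 m.
|ω_lever| = |0.1354·13.72·+0.3654| / 0.241419 = 2.8114 rad/s.

2.81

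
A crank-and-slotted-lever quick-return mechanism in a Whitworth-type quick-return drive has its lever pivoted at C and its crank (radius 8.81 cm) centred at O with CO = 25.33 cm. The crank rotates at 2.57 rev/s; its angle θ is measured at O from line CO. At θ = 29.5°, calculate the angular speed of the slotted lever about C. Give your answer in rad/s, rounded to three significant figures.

ω = 16.15 rad/s (from 2.57 rev/s).
Crank pin A relative to C: A = (d + r cosθ, r sinθ); lever angle φ = atan2(r sinθ, d + r cosθ).
Differentiating tanφ: φ̇ = rω(d cosθ + r)/(d² + r² + 2dr cosθ).
d² + r² + 2dr cosθ = |CA|² = 0.110768 m²;  d cosθ + r = +0.30856 m.
|ω_lever| = |0.0881·16.15·+0.30856| / 0.110768 = 3.9629 rad/s.

3.96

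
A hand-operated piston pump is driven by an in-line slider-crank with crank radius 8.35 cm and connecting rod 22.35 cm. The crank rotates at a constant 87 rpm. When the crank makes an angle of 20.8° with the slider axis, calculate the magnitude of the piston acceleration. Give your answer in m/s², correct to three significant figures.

8.47

ω = 2π·87/60 = 9.111 rad/s
x(θ) = r cosθ + √(L² − r² sin²θ); with ω constant, a = ω²·d²x/dθ².
d²x/dθ² = −r cosθ − r²(cos2θ)/√u − r⁴ sin²2θ/(4u^{3/2}),  u = L² − r² sin²θ = 0.049073 m².
Substituting r = 0.0835 m, L = 0.2235 m, θ = 20.8°: d²x/dθ² = -0.10209 m.
a = ω²·d²x/dθ² = (9.111)²·(-0.10209) = -8.4736 m/s²;  |a| = 8.4736 m/s².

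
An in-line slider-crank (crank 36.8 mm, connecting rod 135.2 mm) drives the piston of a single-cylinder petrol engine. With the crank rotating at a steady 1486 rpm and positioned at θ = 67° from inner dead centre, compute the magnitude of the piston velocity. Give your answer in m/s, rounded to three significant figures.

5.85

ω = 2π·1486/60 = 155.6 rad/s
For an in-line slider-crank, x = r cosθ + √(L² − r² sin²θ), so v = −rω sinθ·[1 + r cosθ/√(L² − r² sin²θ)].
With r = 0.0368 m, L = 0.1352 m, θ = 67°: √(L² − r² sin²θ) = 0.13089 m.
v = −0.0368·155.6·0.92050·[1 + 0.0368·0.39073/0.13089] = -5.8504 m/s.
|v| = 5.8504 m/s.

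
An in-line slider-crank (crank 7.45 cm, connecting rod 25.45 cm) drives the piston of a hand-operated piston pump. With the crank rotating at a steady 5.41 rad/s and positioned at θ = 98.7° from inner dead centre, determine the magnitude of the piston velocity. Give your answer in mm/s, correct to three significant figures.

380

ω = 5.41 rad/s
For an in-line slider-crank, x = r cosθ + √(L² − r² sin²θ), so v = −rω sinθ·[1 + r cosθ/√(L² − r² sin²θ)].
With r = 0.0745 m, L = 0.2545 m, θ = 98.7°: √(L² − r² sin²θ) = 0.24361 m.
v = −0.0745·5.41·0.98849·[1 + 0.0745·-0.15126/0.24361] = -0.37998 m/s.
|v| = 0.37998 m/s = 379.98 mm/s.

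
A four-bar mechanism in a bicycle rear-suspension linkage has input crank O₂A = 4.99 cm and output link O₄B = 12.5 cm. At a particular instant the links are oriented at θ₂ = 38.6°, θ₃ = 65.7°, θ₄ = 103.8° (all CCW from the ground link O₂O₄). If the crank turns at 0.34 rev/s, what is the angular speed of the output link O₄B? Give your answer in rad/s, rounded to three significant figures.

0.630

ω₂ = 2.136 rad/s (from 0.34 rev/s).
Differentiating the loop-closure r₂e^{iθ₂}+r₃e^{iθ₃}=r₁+r₄e^{iθ₄} gives r₂ω₂e^{iθ₂}+r₃ω₃e^{iθ₃}=r₄ω₄e^{iθ₄}.
Eliminating the other unknown: ω₄ = r₂ω₂ sin(θ₂−θ₃) / [r₄ sin(θ₄−θ₃)].
Numerator sine = -0.45554; denominator sine = +0.61704.
Result = 0.0499·2.136·(-0.45554) / (0.125·(+0.61704)) = -0.62961 rad/s; magnitude 0.62961 rad/s.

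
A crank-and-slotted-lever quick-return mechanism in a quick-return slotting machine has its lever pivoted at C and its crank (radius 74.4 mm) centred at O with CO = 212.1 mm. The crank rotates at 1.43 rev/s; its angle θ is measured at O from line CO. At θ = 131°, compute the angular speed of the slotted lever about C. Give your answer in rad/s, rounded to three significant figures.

ω = 8.985 rad/s (from 1.43 rev/s).
Crank pin A relative to C: A = (d + r cosθ, r sinθ); lever angle φ = atan2(r sinθ, d + r cosθ).
Differentiating tanφ: φ̇ = rω(d cosθ + r)/(d² + r² + 2dr cosθ).
d² + r² + 2dr cosθ = |CA|² = 0.0298162 m²;  d cosθ + r = -0.06475 m.
|ω_lever| = |0.0744·8.985·-0.06475| / 0.0298162 = 1.4517 rad/s.

1.45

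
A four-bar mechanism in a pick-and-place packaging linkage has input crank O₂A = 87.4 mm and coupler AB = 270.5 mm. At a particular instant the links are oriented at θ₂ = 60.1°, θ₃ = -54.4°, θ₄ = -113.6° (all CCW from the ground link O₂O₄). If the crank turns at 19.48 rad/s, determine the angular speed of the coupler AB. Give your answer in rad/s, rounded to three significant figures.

ω₂ = 19.48 rad/s
Differentiating the loop-closure r₂e^{iθ₂}+r₃e^{iθ₃}=r₁+r₄e^{iθ₄} gives r₂ω₂e^{iθ₂}+r₃ω₃e^{iθ₃}=r₄ω₄e^{iθ₄}.
Eliminating the other unknown: ω₃ = r₂ω₂ sin(θ₄−θ₂) / [r₃ sin(θ₃−θ₄)].
Numerator sine = -0.10973; denominator sine = +0.85896.
Result = 0.0874·19.48·(-0.10973) / (0.2705·(+0.85896)) = -0.80409 rad/s; magnitude 0.80409 rad/s.

0.804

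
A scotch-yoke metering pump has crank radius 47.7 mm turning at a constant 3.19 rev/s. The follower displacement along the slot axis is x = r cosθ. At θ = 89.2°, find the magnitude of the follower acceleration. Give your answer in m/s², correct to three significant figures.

0.268

ω = 20.04 rad/s (from 3.19 rev/s).
x = r cosθ ⇒ ẍ = −rω² cosθ (ω constant).
|a| = rω²|cosθ| = 0.0477·(20.04)²·|cos 89.2°| = 0.26755 m/s².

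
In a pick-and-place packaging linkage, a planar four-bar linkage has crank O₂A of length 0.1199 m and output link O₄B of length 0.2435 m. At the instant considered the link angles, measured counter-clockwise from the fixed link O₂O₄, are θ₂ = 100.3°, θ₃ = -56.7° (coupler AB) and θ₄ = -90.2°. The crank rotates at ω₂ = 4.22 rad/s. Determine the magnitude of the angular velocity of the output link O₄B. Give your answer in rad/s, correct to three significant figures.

1.47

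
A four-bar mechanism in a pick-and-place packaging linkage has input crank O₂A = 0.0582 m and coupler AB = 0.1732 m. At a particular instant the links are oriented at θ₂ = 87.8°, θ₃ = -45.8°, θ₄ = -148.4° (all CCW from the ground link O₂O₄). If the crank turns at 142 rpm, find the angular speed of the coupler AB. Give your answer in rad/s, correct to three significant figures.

4.25

ω₂ = 14.87 rad/s (from 142 rpm).
Differentiating the loop-closure r₂e^{iθ₂}+r₃e^{iθ₃}=r₁+r₄e^{iθ₄} gives r₂ω₂e^{iθ₂}+r₃ω₃e^{iθ₃}=r₄ω₄e^{iθ₄}.
Eliminating the other unknown: ω₃ = r₂ω₂ sin(θ₄−θ₂) / [r₃ sin(θ₃−θ₄)].
Numerator sine = +0.83098; denominator sine = +0.97592.
Result = 0.0582·14.87·(+0.83098) / (0.1732·(+0.97592)) = +4.2547 rad/s; magnitude 4.2547 rad/s.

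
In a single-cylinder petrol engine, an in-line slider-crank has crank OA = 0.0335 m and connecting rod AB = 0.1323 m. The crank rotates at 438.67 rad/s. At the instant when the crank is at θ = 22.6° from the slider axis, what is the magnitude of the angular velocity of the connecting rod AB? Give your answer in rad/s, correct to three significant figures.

103

ω = 438.7 rad/s
The rod makes angle φ with the slider axis where L sinφ = r sinθ; differentiating, L cosφ·φ̇ = r ω cosθ.
L cosφ = √(L² − r² sin²θ) = 0.13167 m.
|ω_rod| = r ω |cosθ| / √(L² − r² sin²θ) = 0.0335·438.7·0.92321/0.13167 = 103.04 rad/s.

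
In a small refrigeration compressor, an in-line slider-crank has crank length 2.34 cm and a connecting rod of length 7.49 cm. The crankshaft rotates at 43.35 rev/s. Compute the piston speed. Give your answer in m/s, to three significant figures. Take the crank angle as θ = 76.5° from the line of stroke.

ω = 2π·43.4 = 272.4 rad/s
For an in-line slider-crank, x = r cosθ + √(L² − r² sin²θ), so v = −rω sinθ·[1 + r cosθ/√(L² − r² sin²θ)].
With r = 0.0234 m, L = 0.0749 m, θ = 76.5°: √(L² − r² sin²θ) = 0.07136 m.
v = −0.0234·272.4·0.97237·[1 + 0.0234·0.23345/0.07136] = -6.6719 m/s.
|v| = 6.6719 m/s.

6.67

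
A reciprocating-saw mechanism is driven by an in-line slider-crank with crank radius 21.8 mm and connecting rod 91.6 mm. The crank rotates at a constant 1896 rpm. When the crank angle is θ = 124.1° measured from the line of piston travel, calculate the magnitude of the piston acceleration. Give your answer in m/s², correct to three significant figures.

557

ω = 2π·1896/60 = 198.5 rad/s
x(θ) = r cosθ + √(L² − r² sin²θ); with ω constant, a = ω²·d²x/dθ².
d²x/dθ² = −r cosθ − r²(cos2θ)/√u − r⁴ sin²2θ/(4u^{3/2}),  u = L² − r² sin²θ = 0.0080647 m².
Substituting r = 0.0218 m, L = 0.0916 m, θ = 124.1°: d²x/dθ² = +0.01412 m.
a = ω²·d²x/dθ² = (198.5)²·(+0.01412) = +556.63 m/s²;  |a| = 556.63 m/s².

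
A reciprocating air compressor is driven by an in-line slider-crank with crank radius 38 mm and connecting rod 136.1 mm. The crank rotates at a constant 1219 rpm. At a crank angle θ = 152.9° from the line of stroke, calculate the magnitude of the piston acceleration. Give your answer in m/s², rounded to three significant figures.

447

ω = 2π·1219/60 = 127.7 rad/s
x(θ) = r cosθ + √(L² − r² sin²θ); with ω constant, a = ω²·d²x/dθ².
d²x/dθ² = −r cosθ − r²(cos2θ)/√u − r⁴ sin²2θ/(4u^{3/2}),  u = L² − r² sin²θ = 0.0182235 m².
Substituting r = 0.038 m, L = 0.1361 m, θ = 152.9°: d²x/dθ² = +0.027432 m.
a = ω²·d²x/dθ² = (127.7)²·(+0.027432) = +447.01 m/s²;  |a| = 447.01 m/s².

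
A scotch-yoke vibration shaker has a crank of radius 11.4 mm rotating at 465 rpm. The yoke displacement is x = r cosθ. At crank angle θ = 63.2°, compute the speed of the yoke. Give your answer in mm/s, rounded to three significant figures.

ω = 48.69 rad/s (from 465 rpm).
x = r cosθ ⇒ ẋ = −rω sinθ.
|v| = rω|sinθ| = 0.0114·48.69·|sin 63.2°| = 0.49549 m/s = 495.49 mm/s.

495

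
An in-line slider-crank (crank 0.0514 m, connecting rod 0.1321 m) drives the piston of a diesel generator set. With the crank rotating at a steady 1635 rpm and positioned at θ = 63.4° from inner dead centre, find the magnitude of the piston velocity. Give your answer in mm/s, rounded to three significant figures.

9330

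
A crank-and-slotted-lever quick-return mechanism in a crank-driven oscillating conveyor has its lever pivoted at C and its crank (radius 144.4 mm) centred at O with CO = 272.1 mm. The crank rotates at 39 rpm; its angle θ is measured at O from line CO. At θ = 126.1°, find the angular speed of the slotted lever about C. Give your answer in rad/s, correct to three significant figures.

0.193

ω = 4.084 rad/s (from 39 rpm).
Crank pin A relative to C: A = (d + r cosθ, r sinθ); lever angle φ = atan2(r sinθ, d + r cosθ).
Differentiating tanφ: φ̇ = rω(d cosθ + r)/(d² + r² + 2dr cosθ).
d² + r² + 2dr cosθ = |CA|² = 0.0485893 m²;  d cosθ + r = -0.01592 m.
|ω_lever| = |0.1444·4.084·-0.01592| / 0.0485893 = 0.19323 rad/s.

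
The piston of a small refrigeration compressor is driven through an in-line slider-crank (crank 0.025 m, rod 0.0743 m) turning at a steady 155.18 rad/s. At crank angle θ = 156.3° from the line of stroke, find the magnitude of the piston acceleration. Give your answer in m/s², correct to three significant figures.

410

ω = 155.2 rad/s
x(θ) = r cosθ + √(L² − r² sin²θ); with ω constant, a = ω²·d²x/dθ².
d²x/dθ² = −r cosθ − r²(cos2θ)/√u − r⁴ sin²2θ/(4u^{3/2}),  u = L² − r² sin²θ = 0.00541951 m².
Substituting r = 0.025 m, L = 0.0743 m, θ = 156.3°: d²x/dθ² = +0.017012 m.
a = ω²·d²x/dθ² = (155.2)²·(+0.017012) = +409.67 m/s²;  |a| = 409.67 m/s².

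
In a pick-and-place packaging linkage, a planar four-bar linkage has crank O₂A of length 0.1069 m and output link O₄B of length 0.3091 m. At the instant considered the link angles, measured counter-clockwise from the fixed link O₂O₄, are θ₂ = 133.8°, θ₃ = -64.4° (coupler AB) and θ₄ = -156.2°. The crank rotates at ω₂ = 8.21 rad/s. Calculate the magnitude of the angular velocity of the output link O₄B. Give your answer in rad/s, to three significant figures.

0.887

ω₂ = 8.21 rad/s
Differentiating the loop-closure r₂e^{iθ₂}+r₃e^{iθ₃}=r₁+r₄e^{iθ₄} gives r₂ω₂e^{iθ₂}+r₃ω₃e^{iθ₃}=r₄ω₄e^{iθ₄}.
Eliminating the other unknown: ω₄ = r₂ω₂ sin(θ₂−θ₃) / [r₄ sin(θ₄−θ₃)].
Numerator sine = -0.31233; denominator sine = -0.99951.
Result = 0.1069·8.21·(-0.31233) / (0.3091·(-0.99951)) = +0.88727 rad/s; magnitude 0.88727 rad/s.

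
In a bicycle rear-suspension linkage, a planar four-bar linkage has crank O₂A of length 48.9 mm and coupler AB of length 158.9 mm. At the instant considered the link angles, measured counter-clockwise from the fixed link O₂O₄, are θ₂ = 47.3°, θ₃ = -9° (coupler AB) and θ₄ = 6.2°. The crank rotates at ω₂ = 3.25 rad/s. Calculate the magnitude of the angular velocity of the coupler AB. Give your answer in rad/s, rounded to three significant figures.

2.51

ω₂ = 3.25 rad/s
Differentiating the loop-closure r₂e^{iθ₂}+r₃e^{iθ₃}=r₁+r₄e^{iθ₄} gives r₂ω₂e^{iθ₂}+r₃ω₃e^{iθ₃}=r₄ω₄e^{iθ₄}.
Eliminating the other unknown: ω₃ = r₂ω₂ sin(θ₄−θ₂) / [r₃ sin(θ₃−θ₄)].
Numerator sine = -0.65738; denominator sine = -0.26219.
Result = 0.0489·3.25·(-0.65738) / (0.1589·(-0.26219)) = +2.5076 rad/s; magnitude 2.5076 rad/s.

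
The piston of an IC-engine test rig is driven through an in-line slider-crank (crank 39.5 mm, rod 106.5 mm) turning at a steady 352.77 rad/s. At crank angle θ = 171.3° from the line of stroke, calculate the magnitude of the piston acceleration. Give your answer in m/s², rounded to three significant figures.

3110

ω = 352.8 rad/s
x(θ) = r cosθ + √(L² − r² sin²θ); with ω constant, a = ω²·d²x/dθ².
d²x/dθ² = −r cosθ − r²(cos2θ)/√u − r⁴ sin²2θ/(4u^{3/2}),  u = L² − r² sin²θ = 0.0113066 m².
Substituting r = 0.0395 m, L = 0.1065 m, θ = 171.3°: d²x/dθ² = +0.024998 m.
a = ω²·d²x/dθ² = (352.8)²·(+0.024998) = +3111 m/s²;  |a| = 3111 m/s².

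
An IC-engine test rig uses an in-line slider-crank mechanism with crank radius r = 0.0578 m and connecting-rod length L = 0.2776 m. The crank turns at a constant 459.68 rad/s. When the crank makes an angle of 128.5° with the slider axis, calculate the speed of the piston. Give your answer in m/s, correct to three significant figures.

18.1

ω = 459.7 rad/s
For an in-line slider-crank, x = r cosθ + √(L² − r² sin²θ), so v = −rω sinθ·[1 + r cosθ/√(L² − r² sin²θ)].
With r = 0.0578 m, L = 0.2776 m, θ = 128.5°: √(L² − r² sin²θ) = 0.27389 m.
v = −0.0578·459.7·0.78261·[1 + 0.0578·-0.62251/0.27389] = -18.062 m/s.
|v| = 18.062 m/s.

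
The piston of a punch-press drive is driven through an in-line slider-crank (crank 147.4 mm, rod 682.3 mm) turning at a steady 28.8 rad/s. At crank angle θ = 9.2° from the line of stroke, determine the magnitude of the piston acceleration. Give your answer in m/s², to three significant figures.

ω = 28.8 rad/s
x(θ) = r cosθ + √(L² − r² sin²θ); with ω constant, a = ω²·d²x/dθ².
d²x/dθ² = −r cosθ − r²(cos2θ)/√u − r⁴ sin²2θ/(4u^{3/2}),  u = L² − r² sin²θ = 0.464978 m².
Substituting r = 0.1474 m, L = 0.6823 m, θ = 9.2°: d²x/dθ² = -0.17577 m.
a = ω²·d²x/dθ² = (28.8)²·(-0.17577) = -145.79 m/s²;  |a| = 145.79 m/s².

146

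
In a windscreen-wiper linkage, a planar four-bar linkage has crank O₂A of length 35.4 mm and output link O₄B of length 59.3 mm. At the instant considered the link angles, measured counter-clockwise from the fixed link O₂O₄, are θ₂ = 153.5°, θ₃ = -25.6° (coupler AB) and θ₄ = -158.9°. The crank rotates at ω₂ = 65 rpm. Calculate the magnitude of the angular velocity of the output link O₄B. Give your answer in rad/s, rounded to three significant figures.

0.0877

ω₂ = 6.807 rad/s (from 65 rpm).
Differentiating the loop-closure r₂e^{iθ₂}+r₃e^{iθ₃}=r₁+r₄e^{iθ₄} gives r₂ω₂e^{iθ₂}+r₃ω₃e^{iθ₃}=r₄ω₄e^{iθ₄}.
Eliminating the other unknown: ω₄ = r₂ω₂ sin(θ₂−θ₃) / [r₄ sin(θ₄−θ₃)].
Numerator sine = +0.01571; denominator sine = -0.72777.
Result = 0.0354·6.807·(+0.01571) / (0.0593·(-0.72777)) = -0.087699 rad/s; magnitude 0.087699 rad/s.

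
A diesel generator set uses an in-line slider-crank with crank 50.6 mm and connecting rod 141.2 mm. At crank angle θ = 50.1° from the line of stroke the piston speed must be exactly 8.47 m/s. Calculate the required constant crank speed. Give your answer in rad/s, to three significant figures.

For an in-line slider-crank, |v_piston| = rω|sinθ|·[1 + r cosθ/√(L² − r² sin²θ)].
With r = 0.0506 m, L = 0.1412 m, θ = 50.1°: the bracketed kinematic factor |dx/dθ| = 0.048099 m.
ω = v/|dx/dθ| = 8.47/0.048099 = 176.09 rad/s.

176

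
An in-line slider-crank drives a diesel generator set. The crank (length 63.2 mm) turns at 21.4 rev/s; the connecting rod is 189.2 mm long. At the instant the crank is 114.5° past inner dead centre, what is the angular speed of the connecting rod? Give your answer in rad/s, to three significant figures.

19.6

ω = 134.5 rad/s (converted from 21.4 rev/s).
The rod makes angle φ with the slider axis where L sinφ = r sinθ; differentiating, L cosφ·φ̇ = r ω cosθ.
L cosφ = √(L² − r² sin²θ) = 0.18025 m.
|ω_rod| = r ω |cosθ| / √(L² − r² sin²θ) = 0.0632·134.5·0.41469/0.18025 = 19.551 rad/s.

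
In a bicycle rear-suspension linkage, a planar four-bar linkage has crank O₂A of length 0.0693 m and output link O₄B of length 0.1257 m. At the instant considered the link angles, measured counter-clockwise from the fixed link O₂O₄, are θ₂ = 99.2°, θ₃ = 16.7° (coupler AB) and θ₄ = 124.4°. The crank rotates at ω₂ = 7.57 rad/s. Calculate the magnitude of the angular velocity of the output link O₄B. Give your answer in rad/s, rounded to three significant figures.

ω₂ = 7.57 rad/s
Differentiating the loop-closure r₂e^{iθ₂}+r₃e^{iθ₃}=r₁+r₄e^{iθ₄} gives r₂ω₂e^{iθ₂}+r₃ω₃e^{iθ₃}=r₄ω₄e^{iθ₄}.
Eliminating the other unknown: ω₄ = r₂ω₂ sin(θ₂−θ₃) / [r₄ sin(θ₄−θ₃)].
Numerator sine = +0.99144; denominator sine = +0.95266.
Result = 0.0693·7.57·(+0.99144) / (0.1257·(+0.95266)) = +4.3433 rad/s; magnitude 4.3433 rad/s.

4.34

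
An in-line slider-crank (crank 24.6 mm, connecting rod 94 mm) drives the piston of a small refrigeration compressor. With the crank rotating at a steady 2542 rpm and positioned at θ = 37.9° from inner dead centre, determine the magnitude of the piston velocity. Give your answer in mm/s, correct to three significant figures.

ω = 2π·2542/60 = 266.2 rad/s
For an in-line slider-crank, x = r cosθ + √(L² − r² sin²θ), so v = −rω sinθ·[1 + r cosθ/√(L² − r² sin²θ)].
With r = 0.0246 m, L = 0.094 m, θ = 37.9°: √(L² − r² sin²θ) = 0.092777 m.
v = −0.0246·266.2·0.61429·[1 + 0.0246·0.78908/0.092777] = -4.8643 m/s.
|v| = 4.8643 m/s = 4864.3 mm/s.

4860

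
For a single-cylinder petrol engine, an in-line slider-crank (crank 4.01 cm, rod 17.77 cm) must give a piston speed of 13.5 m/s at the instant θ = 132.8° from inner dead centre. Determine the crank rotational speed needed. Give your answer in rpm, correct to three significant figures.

For an in-line slider-crank, |v_piston| = rω|sinθ|·[1 + r cosθ/√(L² − r² sin²θ)].
With r = 0.0401 m, L = 0.1777 m, θ = 132.8°: the bracketed kinematic factor |dx/dθ| = 0.024848 m.
ω = v/|dx/dθ| = 13.5/0.024848 = 543.3 rad/s.
N = 60ω/(2π) = 5188.1 rpm.

5190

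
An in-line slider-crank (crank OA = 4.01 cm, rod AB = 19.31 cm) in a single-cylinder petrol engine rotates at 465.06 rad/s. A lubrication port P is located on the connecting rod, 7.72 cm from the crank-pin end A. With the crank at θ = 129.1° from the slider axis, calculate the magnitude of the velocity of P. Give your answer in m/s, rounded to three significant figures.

15.4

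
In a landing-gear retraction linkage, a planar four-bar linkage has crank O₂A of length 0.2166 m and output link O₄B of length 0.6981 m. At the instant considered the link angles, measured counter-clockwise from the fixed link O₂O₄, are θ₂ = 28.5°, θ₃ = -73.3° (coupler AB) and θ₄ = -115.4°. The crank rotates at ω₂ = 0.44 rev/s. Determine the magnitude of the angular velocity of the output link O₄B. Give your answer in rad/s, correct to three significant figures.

1.25

ω₂ = 2.765 rad/s (from 0.44 rev/s).
Differentiating the loop-closure r₂e^{iθ₂}+r₃e^{iθ₃}=r₁+r₄e^{iθ₄} gives r₂ω₂e^{iθ₂}+r₃ω₃e^{iθ₃}=r₄ω₄e^{iθ₄}.
Eliminating the other unknown: ω₄ = r₂ω₂ sin(θ₂−θ₃) / [r₄ sin(θ₄−θ₃)].
Numerator sine = +0.97887; denominator sine = -0.67043.
Result = 0.2166·2.765·(+0.97887) / (0.6981·(-0.67043)) = -1.2524 rad/s; magnitude 1.2524 rad/s.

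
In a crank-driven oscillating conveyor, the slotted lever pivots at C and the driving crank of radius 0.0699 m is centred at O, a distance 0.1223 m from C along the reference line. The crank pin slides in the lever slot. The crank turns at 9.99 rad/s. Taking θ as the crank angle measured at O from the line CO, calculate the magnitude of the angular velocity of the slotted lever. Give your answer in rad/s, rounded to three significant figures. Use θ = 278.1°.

2.73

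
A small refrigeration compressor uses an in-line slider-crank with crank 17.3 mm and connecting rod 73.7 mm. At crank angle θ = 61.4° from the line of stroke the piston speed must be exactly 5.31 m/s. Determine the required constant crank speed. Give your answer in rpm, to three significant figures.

2990

For an in-line slider-crank, |v_piston| = rω|sinθ|·[1 + r cosθ/√(L² − r² sin²θ)].
With r = 0.0173 m, L = 0.0737 m, θ = 61.4°: the bracketed kinematic factor |dx/dθ| = 0.016933 m.
ω = v/|dx/dθ| = 5.31/0.016933 = 313.58 rad/s.
N = 60ω/(2π) = 2994.5 rpm.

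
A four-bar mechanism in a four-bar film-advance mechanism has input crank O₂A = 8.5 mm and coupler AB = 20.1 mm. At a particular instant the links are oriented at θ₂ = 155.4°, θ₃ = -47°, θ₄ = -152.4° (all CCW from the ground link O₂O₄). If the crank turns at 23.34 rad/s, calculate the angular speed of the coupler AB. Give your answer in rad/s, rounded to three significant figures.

8.09

ω₂ = 23.34 rad/s
Differentiating the loop-closure r₂e^{iθ₂}+r₃e^{iθ₃}=r₁+r₄e^{iθ₄} gives r₂ω₂e^{iθ₂}+r₃ω₃e^{iθ₃}=r₄ω₄e^{iθ₄}.
Eliminating the other unknown: ω₃ = r₂ω₂ sin(θ₄−θ₂) / [r₃ sin(θ₃−θ₄)].
Numerator sine = +0.79016; denominator sine = +0.96410.
Result = 0.0085·23.34·(+0.79016) / (0.0201·(+0.96410)) = +8.0894 rad/s; magnitude 8.0894 rad/s.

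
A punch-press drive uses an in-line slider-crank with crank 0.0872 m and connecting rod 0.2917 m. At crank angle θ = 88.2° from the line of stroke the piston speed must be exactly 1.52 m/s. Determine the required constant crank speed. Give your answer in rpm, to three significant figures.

165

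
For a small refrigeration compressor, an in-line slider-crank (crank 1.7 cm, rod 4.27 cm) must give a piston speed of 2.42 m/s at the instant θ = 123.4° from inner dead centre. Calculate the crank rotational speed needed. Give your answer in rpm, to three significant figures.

For an in-line slider-crank, |v_piston| = rω|sinθ|·[1 + r cosθ/√(L² − r² sin²θ)].
With r = 0.017 m, L = 0.0427 m, θ = 123.4°: the bracketed kinematic factor |dx/dθ| = 0.010894 m.
ω = v/|dx/dθ| = 2.42/0.010894 = 222.13 rad/s.
N = 60ω/(2π) = 2121.2 rpm.

2120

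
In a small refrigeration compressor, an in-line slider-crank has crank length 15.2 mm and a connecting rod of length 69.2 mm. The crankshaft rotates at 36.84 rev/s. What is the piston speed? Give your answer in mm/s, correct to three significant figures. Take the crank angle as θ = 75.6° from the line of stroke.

ω = 2π·36.8 = 231.5 rad/s
For an in-line slider-crank, x = r cosθ + √(L² − r² sin²θ), so v = −rω sinθ·[1 + r cosθ/√(L² − r² sin²θ)].
With r = 0.0152 m, L = 0.0692 m, θ = 75.6°: √(L² − r² sin²θ) = 0.067616 m.
v = −0.0152·231.5·0.96858·[1 + 0.0152·0.24869/0.067616] = -3.5984 m/s.
|v| = 3.5984 m/s = 3598.4 mm/s.

3600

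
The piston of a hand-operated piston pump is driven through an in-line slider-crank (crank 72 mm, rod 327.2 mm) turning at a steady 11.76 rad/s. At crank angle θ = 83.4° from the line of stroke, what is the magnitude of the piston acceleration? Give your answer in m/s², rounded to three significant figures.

1.04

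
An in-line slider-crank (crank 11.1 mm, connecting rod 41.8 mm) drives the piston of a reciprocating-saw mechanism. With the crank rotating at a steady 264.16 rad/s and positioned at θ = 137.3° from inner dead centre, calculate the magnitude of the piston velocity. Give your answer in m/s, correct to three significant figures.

ω = 264.2 rad/s
For an in-line slider-crank, x = r cosθ + √(L² − r² sin²θ), so v = −rω sinθ·[1 + r cosθ/√(L² − r² sin²θ)].
With r = 0.0111 m, L = 0.0418 m, θ = 137.3°: √(L² − r² sin²θ) = 0.041117 m.
v = −0.0111·264.2·0.67816·[1 + 0.0111·-0.73491/0.041117] = -1.594 m/s.
|v| = 1.594 m/s.

1.59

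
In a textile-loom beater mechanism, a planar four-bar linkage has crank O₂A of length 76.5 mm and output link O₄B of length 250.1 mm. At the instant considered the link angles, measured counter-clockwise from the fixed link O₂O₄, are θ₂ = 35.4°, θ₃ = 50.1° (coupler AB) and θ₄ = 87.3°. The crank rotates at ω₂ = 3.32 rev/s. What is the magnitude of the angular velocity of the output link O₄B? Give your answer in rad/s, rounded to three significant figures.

2.68

ω₂ = 20.86 rad/s (from 3.32 rev/s).
Differentiating the loop-closure r₂e^{iθ₂}+r₃e^{iθ₃}=r₁+r₄e^{iθ₄} gives r₂ω₂e^{iθ₂}+r₃ω₃e^{iθ₃}=r₄ω₄e^{iθ₄}.
Eliminating the other unknown: ω₄ = r₂ω₂ sin(θ₂−θ₃) / [r₄ sin(θ₄−θ₃)].
Numerator sine = -0.25376; denominator sine = +0.60460.
Result = 0.0765·20.86·(-0.25376) / (0.2501·(+0.60460)) = -2.678 rad/s; magnitude 2.678 rad/s.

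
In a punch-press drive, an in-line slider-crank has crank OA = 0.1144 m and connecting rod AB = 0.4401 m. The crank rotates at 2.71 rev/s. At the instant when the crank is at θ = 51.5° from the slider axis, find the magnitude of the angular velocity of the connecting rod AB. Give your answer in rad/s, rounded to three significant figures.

2.81

ω = 17.03 rad/s (converted from 2.71 rev/s).
The rod makes angle φ with the slider axis where L sinφ = r sinθ; differentiating, L cosφ·φ̇ = r ω cosθ.
L cosφ = √(L² − r² sin²θ) = 0.4309 m.
|ω_rod| = r ω |cosθ| / √(L² − r² sin²θ) = 0.1144·17.03·0.62251/0.4309 = 2.8142 rad/s.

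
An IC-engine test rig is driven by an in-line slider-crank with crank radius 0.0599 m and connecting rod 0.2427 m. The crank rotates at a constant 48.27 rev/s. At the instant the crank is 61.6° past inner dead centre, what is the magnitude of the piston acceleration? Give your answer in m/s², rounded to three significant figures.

1870

ω = 2π·48.3 = 303.3 rad/s
x(θ) = r cosθ + √(L² − r² sin²θ); with ω constant, a = ω²·d²x/dθ².
d²x/dθ² = −r cosθ − r²(cos2θ)/√u − r⁴ sin²2θ/(4u^{3/2}),  u = L² − r² sin²θ = 0.056127 m².
Substituting r = 0.0599 m, L = 0.2427 m, θ = 61.6°: d²x/dθ² = -0.020367 m.
a = ω²·d²x/dθ² = (303.3)²·(-0.020367) = -1873.4 m/s²;  |a| = 1873.4 m/s².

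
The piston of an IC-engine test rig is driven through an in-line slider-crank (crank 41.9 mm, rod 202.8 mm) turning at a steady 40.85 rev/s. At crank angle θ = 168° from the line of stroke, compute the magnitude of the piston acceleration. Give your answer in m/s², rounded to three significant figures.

2180

ω = 2π·40.9 = 256.7 rad/s
x(θ) = r cosθ + √(L² − r² sin²θ); with ω constant, a = ω²·d²x/dθ².
d²x/dθ² = −r cosθ − r²(cos2θ)/√u − r⁴ sin²2θ/(4u^{3/2}),  u = L² − r² sin²θ = 0.0410519 m².
Substituting r = 0.0419 m, L = 0.2028 m, θ = 168°: d²x/dθ² = +0.033053 m.
a = ω²·d²x/dθ² = (256.7)²·(+0.033053) = +2177.5 m/s²;  |a| = 2177.5 m/s².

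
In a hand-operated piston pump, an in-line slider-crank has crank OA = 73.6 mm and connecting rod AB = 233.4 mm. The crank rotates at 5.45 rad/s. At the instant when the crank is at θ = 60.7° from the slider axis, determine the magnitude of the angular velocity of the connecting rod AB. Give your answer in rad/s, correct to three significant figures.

ω = 5.45 rad/s
The rod makes angle φ with the slider axis where L sinφ = r sinθ; differentiating, L cosφ·φ̇ = r ω cosθ.
L cosφ = √(L² − r² sin²θ) = 0.2244 m.
|ω_rod| = r ω |cosθ| / √(L² − r² sin²θ) = 0.0736·5.45·0.48938/0.2244 = 0.87478 rad/s.

0.875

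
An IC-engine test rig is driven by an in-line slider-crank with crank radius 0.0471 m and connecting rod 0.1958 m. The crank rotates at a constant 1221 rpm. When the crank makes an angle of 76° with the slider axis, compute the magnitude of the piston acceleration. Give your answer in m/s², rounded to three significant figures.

ω = 2π·1221/60 = 127.9 rad/s
x(θ) = r cosθ + √(L² − r² sin²θ); with ω constant, a = ω²·d²x/dθ².
d²x/dθ² = −r cosθ − r²(cos2θ)/√u − r⁴ sin²2θ/(4u^{3/2}),  u = L² − r² sin²θ = 0.0362491 m².
Substituting r = 0.0471 m, L = 0.1958 m, θ = 76°: d²x/dθ² = -0.0011459 m.
a = ω²·d²x/dθ² = (127.9)²·(-0.0011459) = -18.734 m/s²;  |a| = 18.734 m/s².

18.7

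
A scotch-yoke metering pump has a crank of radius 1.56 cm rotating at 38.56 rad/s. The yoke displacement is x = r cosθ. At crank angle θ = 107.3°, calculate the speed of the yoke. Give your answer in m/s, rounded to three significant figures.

0.574

ω = 38.56 rad/s
x = r cosθ ⇒ ẋ = −rω sinθ.
|v| = rω|sinθ| = 0.0156·38.56·|sin 107.3°| = 0.57432 m/s.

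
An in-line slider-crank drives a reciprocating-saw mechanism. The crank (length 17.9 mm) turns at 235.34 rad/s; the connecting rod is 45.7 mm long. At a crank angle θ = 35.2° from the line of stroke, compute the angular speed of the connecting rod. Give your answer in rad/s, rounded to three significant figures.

ω = 235.3 rad/s
The rod makes angle φ with the slider axis where L sinφ = r sinθ; differentiating, L cosφ·φ̇ = r ω cosθ.
L cosφ = √(L² − r² sin²θ) = 0.04452 m.
|ω_rod| = r ω |cosθ| / √(L² − r² sin²θ) = 0.0179·235.3·0.81714/0.04452 = 77.32 rad/s.

77.3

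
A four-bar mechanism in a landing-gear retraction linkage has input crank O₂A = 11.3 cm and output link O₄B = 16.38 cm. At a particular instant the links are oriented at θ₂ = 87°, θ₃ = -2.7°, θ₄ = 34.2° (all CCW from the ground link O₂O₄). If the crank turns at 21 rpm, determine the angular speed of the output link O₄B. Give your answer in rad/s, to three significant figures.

2.53

ω₂ = 2.199 rad/s (from 21 rpm).
Differentiating the loop-closure r₂e^{iθ₂}+r₃e^{iθ₃}=r₁+r₄e^{iθ₄} gives r₂ω₂e^{iθ₂}+r₃ω₃e^{iθ₃}=r₄ω₄e^{iθ₄}.
Eliminating the other unknown: ω₄ = r₂ω₂ sin(θ₂−θ₃) / [r₄ sin(θ₄−θ₃)].
Numerator sine = +0.99999; denominator sine = +0.60042.
Result = 0.113·2.199·(+0.99999) / (0.1638·(+0.60042)) = +2.5267 rad/s; magnitude 2.5267 rad/s.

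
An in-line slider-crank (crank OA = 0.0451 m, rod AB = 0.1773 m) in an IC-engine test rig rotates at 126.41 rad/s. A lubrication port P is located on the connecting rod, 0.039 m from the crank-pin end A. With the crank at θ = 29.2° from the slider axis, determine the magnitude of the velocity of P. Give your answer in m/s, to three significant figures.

4.86

ω = 126.4 rad/s.  Crank-pin speed |V_A| = rω = 5.7011 m/s, perpendicular to OA.
Rod angle: sinφ = −(r/L) sinθ ⇒ φ = -7.129°; ω_rod = −rω cosθ/√(L²−r²sin²θ) = -28.288 rad/s.
V_P = V_A + ω_rod × AP, with AP = 0.039 m along the rod.
Components: V_Px = −rω sinθ − a·ω_rod·sinφ = -2.9182 m/s;  V_Py = rω cosθ + a·ω_rod·cosφ = +3.8819 m/s.
|V_P| = √(V_Px² + V_Py²) = 4.8565 m/s.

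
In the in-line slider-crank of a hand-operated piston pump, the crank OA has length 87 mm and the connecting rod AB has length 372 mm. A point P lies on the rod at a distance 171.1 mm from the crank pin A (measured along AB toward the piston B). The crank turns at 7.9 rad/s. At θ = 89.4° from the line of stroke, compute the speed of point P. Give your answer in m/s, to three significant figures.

ω = 7.9 rad/s.  Crank-pin speed |V_A| = rω = 0.6873 m/s, perpendicular to OA.
Rod angle: sinφ = −(r/L) sinθ ⇒ φ = -13.524°; ω_rod = −rω cosθ/√(L²−r²sin²θ) = -0.019899 rad/s.
V_P = V_A + ω_rod × AP, with AP = 0.1711 m along the rod.
Components: V_Px = −rω sinθ − a·ω_rod·sinφ = -0.68806 m/s;  V_Py = rω cosθ + a·ω_rod·cosφ = +0.0038869 m/s.
|V_P| = √(V_Px² + V_Py²) = 0.68807 m/s.

0.688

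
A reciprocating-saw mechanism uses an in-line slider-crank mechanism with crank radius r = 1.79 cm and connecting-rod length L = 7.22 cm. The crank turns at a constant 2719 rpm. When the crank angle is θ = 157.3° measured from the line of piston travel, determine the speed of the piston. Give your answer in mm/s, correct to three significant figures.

1510

ω = 2π·2719/60 = 284.7 rad/s
For an in-line slider-crank, x = r cosθ + √(L² − r² sin²θ), so v = −rω sinθ·[1 + r cosθ/√(L² − r² sin²θ)].
With r = 0.0179 m, L = 0.0722 m, θ = 157.3°: √(L² − r² sin²θ) = 0.071869 m.
v = −0.0179·284.7·0.38591·[1 + 0.0179·-0.92254/0.071869] = -1.5149 m/s.
|v| = 1.5149 m/s = 1514.9 mm/s.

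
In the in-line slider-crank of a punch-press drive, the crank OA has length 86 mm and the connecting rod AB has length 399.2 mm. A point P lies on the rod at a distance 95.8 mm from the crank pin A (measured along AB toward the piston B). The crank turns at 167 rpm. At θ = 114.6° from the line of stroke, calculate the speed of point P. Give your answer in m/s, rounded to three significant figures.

1.42

ω = 17.49 rad/s.  Crank-pin speed |V_A| = rω = 1.504 m/s, perpendicular to OA.
Rod angle: sinφ = −(r/L) sinθ ⇒ φ = -11.296°; ω_rod = −rω cosθ/√(L²−r²sin²θ) = +1.5993 rad/s.
V_P = V_A + ω_rod × AP, with AP = 0.0958 m along the rod.
Components: V_Px = −rω sinθ − a·ω_rod·sinφ = -1.3375 m/s;  V_Py = rω cosθ + a·ω_rod·cosφ = -0.47583 m/s.
|V_P| = √(V_Px² + V_Py²) = 1.4196 m/s.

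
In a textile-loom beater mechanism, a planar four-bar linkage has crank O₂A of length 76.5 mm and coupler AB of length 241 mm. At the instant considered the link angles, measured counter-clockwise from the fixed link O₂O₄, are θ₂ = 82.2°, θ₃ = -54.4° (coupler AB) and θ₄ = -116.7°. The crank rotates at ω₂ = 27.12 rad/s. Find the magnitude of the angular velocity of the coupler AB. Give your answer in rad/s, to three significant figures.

3.15

ω₂ = 27.12 rad/s
Differentiating the loop-closure r₂e^{iθ₂}+r₃e^{iθ₃}=r₁+r₄e^{iθ₄} gives r₂ω₂e^{iθ₂}+r₃ω₃e^{iθ₃}=r₄ω₄e^{iθ₄}.
Eliminating the other unknown: ω₃ = r₂ω₂ sin(θ₄−θ₂) / [r₃ sin(θ₃−θ₄)].
Numerator sine = +0.32392; denominator sine = +0.88539.
Result = 0.0765·27.12·(+0.32392) / (0.241·(+0.88539)) = +3.1494 rad/s; magnitude 3.1494 rad/s.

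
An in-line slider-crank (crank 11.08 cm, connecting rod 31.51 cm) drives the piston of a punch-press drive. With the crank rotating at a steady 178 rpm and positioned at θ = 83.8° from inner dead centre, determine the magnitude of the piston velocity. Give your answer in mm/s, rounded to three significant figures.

2140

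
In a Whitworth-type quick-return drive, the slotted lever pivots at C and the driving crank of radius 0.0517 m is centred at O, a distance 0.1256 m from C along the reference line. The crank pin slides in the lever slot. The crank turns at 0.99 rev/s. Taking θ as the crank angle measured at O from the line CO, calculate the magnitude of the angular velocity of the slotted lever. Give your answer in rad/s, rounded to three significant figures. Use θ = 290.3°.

ω = 6.22 rad/s (from 0.99 rev/s).
Crank pin A relative to C: A = (d + r cosθ, r sinθ); lever angle φ = atan2(r sinθ, d + r cosθ).
Differentiating tanφ: φ̇ = rω(d cosθ + r)/(d² + r² + 2dr cosθ).
d² + r² + 2dr cosθ = |CA|² = 0.0229539 m²;  d cosθ + r = +0.095275 m.
|ω_lever| = |0.0517·6.22·+0.095275| / 0.0229539 = 1.3348 rad/s.

1.33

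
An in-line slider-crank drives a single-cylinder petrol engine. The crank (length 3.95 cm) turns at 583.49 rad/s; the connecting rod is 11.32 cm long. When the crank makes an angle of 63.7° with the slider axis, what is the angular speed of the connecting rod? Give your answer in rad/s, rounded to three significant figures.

95.0

ω = 583.5 rad/s
The rod makes angle φ with the slider axis where L sinφ = r sinθ; differentiating, L cosφ·φ̇ = r ω cosθ.
L cosφ = √(L² − r² sin²θ) = 0.10752 m.
|ω_rod| = r ω |cosθ| / √(L² − r² sin²θ) = 0.0395·583.5·0.44307/0.10752 = 94.977 rad/s.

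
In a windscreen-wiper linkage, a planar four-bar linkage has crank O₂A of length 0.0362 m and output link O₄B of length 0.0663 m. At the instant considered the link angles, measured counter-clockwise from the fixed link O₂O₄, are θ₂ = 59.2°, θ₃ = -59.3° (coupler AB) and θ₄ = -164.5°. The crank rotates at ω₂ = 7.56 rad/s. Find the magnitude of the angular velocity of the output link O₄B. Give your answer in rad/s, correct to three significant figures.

ω₂ = 7.56 rad/s
Differentiating the loop-closure r₂e^{iθ₂}+r₃e^{iθ₃}=r₁+r₄e^{iθ₄} gives r₂ω₂e^{iθ₂}+r₃ω₃e^{iθ₃}=r₄ω₄e^{iθ₄}.
Eliminating the other unknown: ω₄ = r₂ω₂ sin(θ₂−θ₃) / [r₄ sin(θ₄−θ₃)].
Numerator sine = +0.87882; denominator sine = -0.96502.
Result = 0.0362·7.56·(+0.87882) / (0.0663·(-0.96502)) = -3.7591 rad/s; magnitude 3.7591 rad/s.

3.76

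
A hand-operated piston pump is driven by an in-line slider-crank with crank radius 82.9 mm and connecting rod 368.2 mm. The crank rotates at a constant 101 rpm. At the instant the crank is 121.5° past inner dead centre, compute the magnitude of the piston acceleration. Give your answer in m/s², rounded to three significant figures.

5.79

ω = 2π·101/60 = 10.58 rad/s
x(θ) = r cosθ + √(L² − r² sin²θ); with ω constant, a = ω²·d²x/dθ².
d²x/dθ² = −r cosθ − r²(cos2θ)/√u − r⁴ sin²2θ/(4u^{3/2}),  u = L² − r² sin²θ = 0.130575 m².
Substituting r = 0.0829 m, L = 0.3682 m, θ = 121.5°: d²x/dθ² = +0.051751 m.
a = ω²·d²x/dθ² = (10.58)²·(+0.051751) = +5.7892 m/s²;  |a| = 5.7892 m/s².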